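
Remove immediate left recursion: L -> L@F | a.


Left-recursive alternatives: L@F; non-recursive: a
Introduce L': L -> aL', L' -> @FL' | ε


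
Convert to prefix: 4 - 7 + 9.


left-to-right (same/higher precedence on left): tree is (+ (- 4 7) 9)
Prefix: + - 4 7 9


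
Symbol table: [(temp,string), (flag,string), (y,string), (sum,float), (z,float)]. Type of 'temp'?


Lookup 'temp' → type string


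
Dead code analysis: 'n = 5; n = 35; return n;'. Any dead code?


first assignment to n is overwritten before any read
Dead: 'n = 5'


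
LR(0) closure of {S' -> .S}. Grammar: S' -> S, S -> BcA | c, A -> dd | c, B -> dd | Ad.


Start: S' -> .S
For each item with dot before a nonterminal B, add B -> .γ for every B-production
Closure: [S' -> .S, S -> .BcA, S -> .c, B -> .dd, B -> .Ad, A -> .dd, A -> .c]


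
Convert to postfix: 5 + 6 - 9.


Left to right (same or higher precedence on left)
Postfix: 5 6 + 9 -


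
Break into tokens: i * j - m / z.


Scan left to right, longest-match per lexeme
Tokens: ID(i), OP(*), ID(j), OP(-), ID(m), OP(/), ID(z)


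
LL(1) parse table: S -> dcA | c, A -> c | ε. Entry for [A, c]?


For [A, c]: 'c' ∈ FIRST(c)
Entry: A -> c


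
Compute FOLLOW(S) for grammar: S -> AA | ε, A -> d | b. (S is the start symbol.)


$ ∈ FOLLOW(S). For each A -> αBβ: add FIRST(β)\{ε} to FOLLOW(B); if β nullable, add FOLLOW(A).
FOLLOW(S) = {$}


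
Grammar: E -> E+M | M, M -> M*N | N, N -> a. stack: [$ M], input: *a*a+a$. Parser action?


shift '*' to continue M -> M*N
Action: shift


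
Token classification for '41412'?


Pattern: digits only
Type: INTEGER_LITERAL


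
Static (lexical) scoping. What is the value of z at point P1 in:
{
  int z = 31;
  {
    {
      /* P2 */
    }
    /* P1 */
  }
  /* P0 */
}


P1's block does not declare z; resolves to the enclosing declaration at depth 0
z = 31


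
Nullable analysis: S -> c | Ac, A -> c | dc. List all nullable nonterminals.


A nonterminal is nullable iff some alternative derives ε (directly, or every symbol in it is nullable)
Nullable: {}


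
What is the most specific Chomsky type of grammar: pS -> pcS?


LHS has context (more than one symbol) and |LHS| ≤ |RHS|
Classification: Type 1 (Context-Sensitive)


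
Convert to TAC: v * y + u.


Break into single-operator statements:
t1 = v * y
t2 = t1 + u


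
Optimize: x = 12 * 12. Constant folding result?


12 * 12 = 144 at compile time
Optimized: x = 144


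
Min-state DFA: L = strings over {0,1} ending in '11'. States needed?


Track the longest suffix of input matching a prefix of '11': 3 classes (prefixes of length 0..2)
Minimal DFA: 3 states


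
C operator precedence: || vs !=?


'!=' is equality (level 6); '||' is logical OR (level 1)
Higher level binds tighter
'!=' has higher precedence than '||'


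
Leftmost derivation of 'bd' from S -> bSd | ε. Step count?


Derivation: S => bSd => bd
Steps: 2


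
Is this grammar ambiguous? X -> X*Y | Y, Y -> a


precedence layered via separate nonterminal Y: deterministic
Unambiguous


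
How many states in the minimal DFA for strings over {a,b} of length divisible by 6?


Track length mod 6: states 0..5, accept at 0
Minimal DFA: 6 states


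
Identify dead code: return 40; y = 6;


statement follows a return and is unreachable
Dead: 'y = 6'


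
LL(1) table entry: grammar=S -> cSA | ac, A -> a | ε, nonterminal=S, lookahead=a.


For [S, a]: 'a' ∈ FIRST(ac)
Entry: S -> ac


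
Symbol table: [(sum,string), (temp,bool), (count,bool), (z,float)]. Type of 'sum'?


Lookup 'sum' → type string


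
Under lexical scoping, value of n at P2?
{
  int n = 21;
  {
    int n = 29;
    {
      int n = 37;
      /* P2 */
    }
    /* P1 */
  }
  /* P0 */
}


n declared in the same block as P2
n = 37


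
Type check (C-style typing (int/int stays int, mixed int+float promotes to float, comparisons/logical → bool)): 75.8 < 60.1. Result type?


Operand types: float < float
Rule: comparison yields bool
Result type: bool


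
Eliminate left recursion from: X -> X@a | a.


Left-recursive alternatives: X@a; non-recursive: a
Introduce X': X -> aX', X' -> @aX' | ε


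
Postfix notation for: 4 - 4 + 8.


Left to right (same or higher precedence on left)
Postfix: 4 4 - 8 +


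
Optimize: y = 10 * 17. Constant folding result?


10 * 17 = 170 at compile time
Optimized: y = 170


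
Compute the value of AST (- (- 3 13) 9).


Evaluate inner: (- 3 13) = -10
Evaluate root: (- -10 9) = -19
Result: -19


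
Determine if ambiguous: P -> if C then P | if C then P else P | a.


dangling else: 'if C then if C then a else a' parses two ways
Ambiguous


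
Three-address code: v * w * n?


Break into single-operator statements:
t1 = v * w
t2 = t1 * n


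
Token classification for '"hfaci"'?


Pattern: double-quoted sequence
Type: STRING_LITERAL


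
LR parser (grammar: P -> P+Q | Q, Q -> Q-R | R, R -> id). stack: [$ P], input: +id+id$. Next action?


shift '+' to continue P -> P+Q
Action: shift


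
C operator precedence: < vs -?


'-' is additive (level 9); '<' is relational (level 7)
Higher level binds tighter
'-' has higher precedence than '<'


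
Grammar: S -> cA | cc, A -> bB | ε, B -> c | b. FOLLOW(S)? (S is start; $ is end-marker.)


$ ∈ FOLLOW(S). For each A -> αBβ: add FIRST(β)\{ε} to FOLLOW(B); if β nullable, add FOLLOW(A).
FOLLOW(S) = {$}


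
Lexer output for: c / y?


Scan left to right, longest-match per lexeme
Tokens: ID(c), OP(/), ID(y)


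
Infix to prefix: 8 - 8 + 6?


left-to-right (same/higher precedence on left): tree is (+ (- 8 8) 6)
Prefix: + - 8 8 6


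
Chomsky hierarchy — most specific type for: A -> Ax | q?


Left-linear: every RHS is a terminal or one nonterminal followed by a terminal
Classification: Type 3 (Regular)


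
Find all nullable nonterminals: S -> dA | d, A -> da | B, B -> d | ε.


A nonterminal is nullable iff some alternative derives ε (directly, or every symbol in it is nullable)
Nullable: {A, B}


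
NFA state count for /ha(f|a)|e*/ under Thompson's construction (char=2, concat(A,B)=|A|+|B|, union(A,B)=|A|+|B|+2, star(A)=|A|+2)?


Syntax tree has 5 char leaf(s), 2 union(s), 1 star(s)
chars contribute 5×2 = 10; each union adds +2; each star adds +2
Total: 10 + 4 + 2 = 16 states


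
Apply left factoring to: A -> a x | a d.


Common prefix: 'a'
Factored: A -> a A', A' -> x | d


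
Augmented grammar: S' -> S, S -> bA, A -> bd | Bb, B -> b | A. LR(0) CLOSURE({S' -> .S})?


Start: S' -> .S
For each item with dot before a nonterminal B, add B -> .γ for every B-production
Closure: [S' -> .S, S -> .bA]


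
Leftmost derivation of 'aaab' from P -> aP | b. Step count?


Derivation: P => aP => aaP => aaaP => aaab
Steps: 4


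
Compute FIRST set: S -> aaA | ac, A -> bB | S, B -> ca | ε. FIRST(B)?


Per alternative of B: FIRST(ca) = {c}; FIRST(ε) = {ε}
FIRST(B) = {c, ε}


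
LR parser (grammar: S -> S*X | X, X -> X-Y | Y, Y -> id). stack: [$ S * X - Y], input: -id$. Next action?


handle 'X-Y' on top
Action: reduce (X -> X-Y)


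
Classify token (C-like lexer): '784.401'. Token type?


Pattern: digits with a decimal point
Type: FLOAT_LITERAL


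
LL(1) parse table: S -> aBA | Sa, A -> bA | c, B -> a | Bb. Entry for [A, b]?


For [A, b]: 'b' ∈ FIRST(bA)
Entry: A -> bA


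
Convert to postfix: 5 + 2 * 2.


* has higher precedence, evaluate 2*2 first
Postfix: 5 2 2 * +


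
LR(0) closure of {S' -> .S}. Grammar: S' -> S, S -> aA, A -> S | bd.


Start: S' -> .S
For each item with dot before a nonterminal B, add B -> .γ for every B-production
Closure: [S' -> .S, S -> .aA]


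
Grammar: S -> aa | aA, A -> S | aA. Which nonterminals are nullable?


A nonterminal is nullable iff some alternative derives ε (directly, or every symbol in it is nullable)
Nullable: {}


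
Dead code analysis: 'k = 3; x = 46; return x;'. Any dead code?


k is assigned but never read
Dead: 'k = 3'


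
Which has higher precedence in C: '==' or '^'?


'==' is equality (level 6); '^' is bitwise XOR (level 4)
Higher level binds tighter
'==' has higher precedence than '^'


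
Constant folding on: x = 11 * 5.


11 * 5 = 55 at compile time
Optimized: x = 55


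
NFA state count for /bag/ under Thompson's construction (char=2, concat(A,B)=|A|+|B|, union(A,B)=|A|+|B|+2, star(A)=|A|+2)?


Syntax tree has 3 char leaf(s), 0 union(s), 0 star(s)
chars contribute 3×2 = 6; each union adds +2; each star adds +2
Total: 6 + 0 + 0 = 6 states


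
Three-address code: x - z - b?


Break into single-operator statements:
t1 = x - z
t2 = t1 - b


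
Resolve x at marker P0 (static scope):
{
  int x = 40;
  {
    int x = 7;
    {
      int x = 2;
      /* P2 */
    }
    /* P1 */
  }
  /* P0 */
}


x declared in the same block as P0
x = 40


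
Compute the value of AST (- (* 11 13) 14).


Evaluate inner: (* 11 13) = 143
Evaluate root: (- 143 14) = 129
Result: 129


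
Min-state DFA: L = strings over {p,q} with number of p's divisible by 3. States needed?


Track (count of p) mod 3: states 0..2, accept at 0
Minimal DFA: 3 states


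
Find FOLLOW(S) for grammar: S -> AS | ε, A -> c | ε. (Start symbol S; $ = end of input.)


$ ∈ FOLLOW(S). For each A -> αBβ: add FIRST(β)\{ε} to FOLLOW(B); if β nullable, add FOLLOW(A).
FOLLOW(S) = {$}


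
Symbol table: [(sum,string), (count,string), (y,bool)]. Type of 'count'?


Lookup 'count' → type string


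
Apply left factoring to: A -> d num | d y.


Common prefix: 'd'
Factored: A -> d A', A' -> num | y


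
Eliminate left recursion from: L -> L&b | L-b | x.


Left-recursive alternatives: L&b, L-b; non-recursive: x
Introduce L': L -> xL', L' -> &bL' | -bL' | ε


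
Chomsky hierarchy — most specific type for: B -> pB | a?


Right-linear: every RHS is a terminal or a terminal followed by one nonterminal
Classification: Type 3 (Regular)


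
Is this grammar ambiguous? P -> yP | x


right-linear, alternatives start with distinct terminals 'y' vs 'x': unique leftmost derivation
Unambiguous


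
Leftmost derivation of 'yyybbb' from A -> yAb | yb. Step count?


Derivation: A => yAb => yyAbb => yyybbb
Steps: 3


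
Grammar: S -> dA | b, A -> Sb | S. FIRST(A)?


Per alternative of A: FIRST(Sb) = {b, d}; FIRST(S) = {b, d}
FIRST(A) = {b, d}


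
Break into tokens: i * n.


Scan left to right, longest-match per lexeme
Tokens: ID(i), OP(*), ID(n)


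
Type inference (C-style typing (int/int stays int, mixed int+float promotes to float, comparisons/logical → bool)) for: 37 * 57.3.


Operand types: int * float
Rule: mixed int/float promotes to float; int/int stays int
Result type: float


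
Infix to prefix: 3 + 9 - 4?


left-to-right (same/higher precedence on left): tree is (- (+ 3 9) 4)
Prefix: - + 3 9 4


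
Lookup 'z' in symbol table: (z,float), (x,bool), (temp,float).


Lookup 'z' → type float


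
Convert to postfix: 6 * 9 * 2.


Left to right (same or higher precedence on left)
Postfix: 6 9 * 2 *


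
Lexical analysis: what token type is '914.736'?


Pattern: digits with a decimal point
Type: FLOAT_LITERAL


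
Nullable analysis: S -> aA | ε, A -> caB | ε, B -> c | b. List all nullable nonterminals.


A nonterminal is nullable iff some alternative derives ε (directly, or every symbol in it is nullable)
Nullable: {A, S}


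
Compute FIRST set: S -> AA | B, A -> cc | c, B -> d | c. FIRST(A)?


Per alternative of A: FIRST(cc) = {c}; FIRST(c) = {c}
FIRST(A) = {c}


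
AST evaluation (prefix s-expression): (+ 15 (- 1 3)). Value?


Evaluate inner: (- 1 3) = -2
Evaluate root: (+ 15 -2) = 13
Result: 13


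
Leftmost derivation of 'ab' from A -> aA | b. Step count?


Derivation: A => aA => ab
Steps: 2


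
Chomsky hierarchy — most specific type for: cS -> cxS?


LHS has context (more than one symbol) and |LHS| ≤ |RHS|
Classification: Type 1 (Context-Sensitive)


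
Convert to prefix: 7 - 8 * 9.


'*' binds tighter: tree is (- 7 (* 8 9))
Prefix: - 7 * 8 9


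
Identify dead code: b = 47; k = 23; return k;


b is assigned but never read
Dead: 'b = 47'


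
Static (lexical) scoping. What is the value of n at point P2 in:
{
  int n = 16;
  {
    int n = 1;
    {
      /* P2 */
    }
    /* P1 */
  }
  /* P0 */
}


P2's block does not declare n; resolves to the enclosing declaration at depth 1
n = 1


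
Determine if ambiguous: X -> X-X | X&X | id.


'id-id&id' has two parse trees (no precedence encoded between - and &)
Ambiguous


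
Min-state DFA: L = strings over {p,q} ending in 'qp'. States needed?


Track the longest suffix of input matching a prefix of 'qp': 3 classes (prefixes of length 0..2)
Minimal DFA: 3 states


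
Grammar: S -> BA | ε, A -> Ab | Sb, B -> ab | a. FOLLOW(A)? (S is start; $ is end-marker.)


$ ∈ FOLLOW(S). For each A -> αBβ: add FIRST(β)\{ε} to FOLLOW(B); if β nullable, add FOLLOW(A).
FOLLOW(A) = {$, b}


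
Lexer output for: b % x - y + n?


Scan left to right, longest-match per lexeme
Tokens: ID(b), OP(%), ID(x), OP(-), ID(y), OP(+), ID(n)


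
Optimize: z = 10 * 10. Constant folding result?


10 * 10 = 100 at compile time
Optimized: z = 100


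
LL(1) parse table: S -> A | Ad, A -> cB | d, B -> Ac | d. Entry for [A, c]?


For [A, c]: 'c' ∈ FIRST(cB)
Entry: A -> cB


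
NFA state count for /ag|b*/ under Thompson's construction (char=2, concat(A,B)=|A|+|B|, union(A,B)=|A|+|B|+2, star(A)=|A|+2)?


Syntax tree has 3 char leaf(s), 1 union(s), 1 star(s)
chars contribute 3×2 = 6; each union adds +2; each star adds +2
Total: 6 + 2 + 2 = 10 states


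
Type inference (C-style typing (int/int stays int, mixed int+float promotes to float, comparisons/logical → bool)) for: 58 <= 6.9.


Operand types: int <= float
Rule: comparison yields bool
Result type: bool


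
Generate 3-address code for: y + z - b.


Break into single-operator statements:
t1 = y + z
t2 = t1 - b


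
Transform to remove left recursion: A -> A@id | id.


Left-recursive alternatives: A@id; non-recursive: id
Introduce A': A -> idA', A' -> @idA' | ε


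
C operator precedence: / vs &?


'/' is multiplicative (level 10); '&' is bitwise AND (level 5)
Higher level binds tighter
'/' has higher precedence than '&'


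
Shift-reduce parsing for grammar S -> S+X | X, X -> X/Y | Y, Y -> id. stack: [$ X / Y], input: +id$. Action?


handle 'X/Y' on top
Action: reduce (X -> X/Y)


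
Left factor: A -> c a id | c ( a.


Common prefix: 'c'
Factored: A -> c A', A' -> a id | ( a


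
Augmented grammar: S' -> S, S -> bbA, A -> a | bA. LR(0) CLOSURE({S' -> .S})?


Start: S' -> .S
For each item with dot before a nonterminal B, add B -> .γ for every B-production
Closure: [S' -> .S, S -> .bbA]


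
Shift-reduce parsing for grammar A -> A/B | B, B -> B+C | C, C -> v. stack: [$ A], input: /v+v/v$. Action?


shift '/' to continue A -> A/B
Action: shift


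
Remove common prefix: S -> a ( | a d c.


Common prefix: 'a'
Factored: S -> a S', S' -> ( | d c


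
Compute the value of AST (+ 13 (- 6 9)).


Evaluate inner: (- 6 9) = -3
Evaluate root: (+ 13 -3) = 10
Result: 10


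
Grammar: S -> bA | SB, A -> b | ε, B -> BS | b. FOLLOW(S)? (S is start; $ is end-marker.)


$ ∈ FOLLOW(S). For each A -> αBβ: add FIRST(β)\{ε} to FOLLOW(B); if β nullable, add FOLLOW(A).
FOLLOW(S) = {$, b}


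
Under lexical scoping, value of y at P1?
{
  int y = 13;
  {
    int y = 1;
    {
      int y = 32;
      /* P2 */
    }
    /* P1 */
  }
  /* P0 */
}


y declared in the same block as P1
y = 1


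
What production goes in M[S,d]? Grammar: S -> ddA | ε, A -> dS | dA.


For [S, d]: 'd' ∈ FIRST(ddA)
Entry: S -> ddA


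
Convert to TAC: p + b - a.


Break into single-operator statements:
t1 = p + b
t2 = t1 - a


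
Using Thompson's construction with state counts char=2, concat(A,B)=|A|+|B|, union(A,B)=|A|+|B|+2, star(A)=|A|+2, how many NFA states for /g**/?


Syntax tree has 1 char leaf(s), 0 union(s), 2 star(s)
chars contribute 1×2 = 2; each union adds +2; each star adds +2
Total: 2 + 0 + 4 = 6 states


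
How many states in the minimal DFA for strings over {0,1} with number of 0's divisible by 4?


Track (count of 0) mod 4: states 0..3, accept at 0
Minimal DFA: 4 states


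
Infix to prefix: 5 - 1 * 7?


'*' binds tighter: tree is (- 5 (* 1 7))
Prefix: - 5 * 1 7


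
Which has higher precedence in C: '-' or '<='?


'-' is additive (level 9); '<=' is relational (level 7)
Higher level binds tighter
'-' has higher precedence than '<='


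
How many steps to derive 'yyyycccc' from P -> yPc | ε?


Derivation: P => yPc => yyPcc => yyyPccc => yyyyPcccc => yyyycccc
Steps: 5


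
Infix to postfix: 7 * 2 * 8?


Left to right (same or higher precedence on left)
Postfix: 7 2 * 8 *


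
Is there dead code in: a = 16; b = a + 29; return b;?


a is read by b's definition; b is returned
No dead code


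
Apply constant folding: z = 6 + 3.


6 + 3 = 9 at compile time
Optimized: z = 9


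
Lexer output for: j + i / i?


Scan left to right, longest-match per lexeme
Tokens: ID(j), OP(+), ID(i), OP(/), ID(i)


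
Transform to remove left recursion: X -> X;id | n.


Left-recursive alternatives: X;id; non-recursive: n
Introduce X': X -> nX', X' -> ;idX' | ε


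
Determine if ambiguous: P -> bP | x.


right-linear, alternatives start with distinct terminals 'b' vs 'x': unique leftmost derivation
Unambiguous


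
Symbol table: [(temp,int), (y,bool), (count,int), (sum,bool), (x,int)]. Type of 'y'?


Lookup 'y' → type bool


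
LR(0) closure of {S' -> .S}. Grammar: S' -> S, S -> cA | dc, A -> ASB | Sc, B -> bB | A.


Start: S' -> .S
For each item with dot before a nonterminal B, add B -> .γ for every B-production
Closure: [S' -> .S, S -> .cA, S -> .dc]


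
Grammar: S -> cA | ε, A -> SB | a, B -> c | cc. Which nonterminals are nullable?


A nonterminal is nullable iff some alternative derives ε (directly, or every symbol in it is nullable)
Nullable: {S}


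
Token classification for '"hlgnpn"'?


Pattern: double-quoted sequence
Type: STRING_LITERAL


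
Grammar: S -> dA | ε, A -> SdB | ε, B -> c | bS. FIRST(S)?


Per alternative of S: FIRST(dA) = {d}; FIRST(ε) = {ε}
FIRST(S) = {d, ε}


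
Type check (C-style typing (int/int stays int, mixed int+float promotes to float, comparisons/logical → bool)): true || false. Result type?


Operand types: bool || bool
Rule: logical operators take bool operands and yield bool
Result type: bool


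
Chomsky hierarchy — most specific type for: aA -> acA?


LHS has context (more than one symbol) and |LHS| ≤ |RHS|
Classification: Type 1 (Context-Sensitive)


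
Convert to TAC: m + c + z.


Break into single-operator statements:
t1 = m + c
t2 = t1 + z


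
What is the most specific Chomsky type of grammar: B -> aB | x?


Right-linear: every RHS is a terminal or a terminal followed by one nonterminal
Classification: Type 3 (Regular)


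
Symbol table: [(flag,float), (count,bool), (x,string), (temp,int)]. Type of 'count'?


Lookup 'count' → type bool


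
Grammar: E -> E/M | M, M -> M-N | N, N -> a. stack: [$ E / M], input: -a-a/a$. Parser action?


'-' can extend M; shift to build M -> M-N
Action: shift


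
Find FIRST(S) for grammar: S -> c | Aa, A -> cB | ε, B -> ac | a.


Per alternative of S: FIRST(c) = {c}; FIRST(Aa) = {a, c}
FIRST(S) = {a, c}


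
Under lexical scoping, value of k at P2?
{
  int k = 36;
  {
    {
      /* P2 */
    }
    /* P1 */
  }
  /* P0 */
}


P2's block does not declare k; resolves to the enclosing declaration at depth 0
k = 36


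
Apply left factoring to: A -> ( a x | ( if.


Common prefix: '('
Factored: A -> ( A', A' -> a x | if


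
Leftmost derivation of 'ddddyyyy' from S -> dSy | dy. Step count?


Derivation: S => dSy => ddSyy => dddSyyy => ddddyyyy
Steps: 4


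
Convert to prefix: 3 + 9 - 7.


left-to-right (same/higher precedence on left): tree is (- (+ 3 9) 7)
Prefix: - + 3 9 7


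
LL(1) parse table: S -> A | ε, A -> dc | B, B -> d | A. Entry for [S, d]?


For [S, d]: 'd' ∈ FIRST(A)
Entry: S -> A


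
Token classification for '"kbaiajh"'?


Pattern: double-quoted sequence
Type: STRING_LITERAL


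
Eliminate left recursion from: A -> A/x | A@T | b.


Left-recursive alternatives: A/x, A@T; non-recursive: b
Introduce A': A -> bA', A' -> /xA' | @TA' | ε


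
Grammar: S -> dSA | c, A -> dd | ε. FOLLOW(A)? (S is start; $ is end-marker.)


$ ∈ FOLLOW(S). For each A -> αBβ: add FIRST(β)\{ε} to FOLLOW(B); if β nullable, add FOLLOW(A).
FOLLOW(A) = {$, d}


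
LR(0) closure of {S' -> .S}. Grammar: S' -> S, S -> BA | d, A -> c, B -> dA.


Start: S' -> .S
For each item with dot before a nonterminal B, add B -> .γ for every B-production
Closure: [S' -> .S, S -> .BA, S -> .d, B -> .dA]


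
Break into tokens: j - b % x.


Scan left to right, longest-match per lexeme
Tokens: ID(j), OP(-), ID(b), OP(%), ID(x)


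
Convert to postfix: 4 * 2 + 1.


Left to right (same or higher precedence on left)
Postfix: 4 2 * 1 +


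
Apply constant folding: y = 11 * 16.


11 * 16 = 176 at compile time
Optimized: y = 176


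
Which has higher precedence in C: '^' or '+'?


'+' is additive (level 9); '^' is bitwise XOR (level 4)
Higher level binds tighter
'+' has higher precedence than '^'


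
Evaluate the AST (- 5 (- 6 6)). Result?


Evaluate inner: (- 6 6) = 0
Evaluate root: (- 5 0) = 5
Result: 5


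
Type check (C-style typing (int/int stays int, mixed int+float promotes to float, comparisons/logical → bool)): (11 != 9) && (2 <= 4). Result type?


Operand types: bool && bool
Rule: logical operators take bool operands and yield bool
Result type: bool


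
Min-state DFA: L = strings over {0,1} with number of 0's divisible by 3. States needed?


Track (count of 0) mod 3: states 0..2, accept at 0
Minimal DFA: 3 states


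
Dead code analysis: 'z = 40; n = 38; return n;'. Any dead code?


z is assigned but never read
Dead: 'z = 40'


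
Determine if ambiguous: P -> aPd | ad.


balanced a^n…d^n: each string has a unique parse
Unambiguous


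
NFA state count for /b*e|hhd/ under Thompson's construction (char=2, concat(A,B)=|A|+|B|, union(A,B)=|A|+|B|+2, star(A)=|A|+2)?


Syntax tree has 5 char leaf(s), 1 union(s), 1 star(s)
chars contribute 5×2 = 10; each union adds +2; each star adds +2
Total: 10 + 2 + 2 = 14 states


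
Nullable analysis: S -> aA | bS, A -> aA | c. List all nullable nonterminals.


A nonterminal is nullable iff some alternative derives ε (directly, or every symbol in it is nullable)
Nullable: {}


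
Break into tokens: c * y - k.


Scan left to right, longest-match per lexeme
Tokens: ID(c), OP(*), ID(y), OP(-), ID(k)


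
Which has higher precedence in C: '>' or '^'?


'>' is relational (level 7); '^' is bitwise XOR (level 4)
Higher level binds tighter
'>' has higher precedence than '^'


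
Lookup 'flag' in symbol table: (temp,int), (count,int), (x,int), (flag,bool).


Lookup 'flag' → type bool


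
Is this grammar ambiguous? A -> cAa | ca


balanced c^n…a^n: each string has a unique parse
Unambiguous


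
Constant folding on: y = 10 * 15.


10 * 15 = 150 at compile time
Optimized: y = 150


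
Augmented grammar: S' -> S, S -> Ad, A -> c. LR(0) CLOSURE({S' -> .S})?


Start: S' -> .S
For each item with dot before a nonterminal B, add B -> .γ for every B-production
Closure: [S' -> .S, S -> .Ad, A -> .c]


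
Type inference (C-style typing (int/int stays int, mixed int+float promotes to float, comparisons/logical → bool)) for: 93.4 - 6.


Operand types: float - int
Rule: mixed int/float promotes to float; int/int stays int
Result type: float


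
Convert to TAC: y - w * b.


Break into single-operator statements:
t1 = w * b
t2 = y - t1


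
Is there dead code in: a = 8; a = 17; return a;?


first assignment to a is overwritten before any read
Dead: 'a = 8'


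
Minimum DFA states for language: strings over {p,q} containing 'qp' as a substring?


KMP-style automaton: 2 progress states + 1 absorbing accept = 3
Minimal DFA: 3 states


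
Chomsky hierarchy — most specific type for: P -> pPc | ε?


Single nonterminal LHS, but p^n c^n is not regular
Classification: Type 2 (Context-Free)


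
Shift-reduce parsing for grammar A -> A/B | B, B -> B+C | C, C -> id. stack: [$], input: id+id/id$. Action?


no handle on stack; shift 'id'
Action: shift


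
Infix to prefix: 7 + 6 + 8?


left-to-right (same/higher precedence on left): tree is (+ (+ 7 6) 8)
Prefix: + + 7 6 8


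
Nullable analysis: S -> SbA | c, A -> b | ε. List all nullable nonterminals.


A nonterminal is nullable iff some alternative derives ε (directly, or every symbol in it is nullable)
Nullable: {A}


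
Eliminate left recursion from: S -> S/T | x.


Left-recursive alternatives: S/T; non-recursive: x
Introduce S': S -> xS', S' -> /TS' | ε


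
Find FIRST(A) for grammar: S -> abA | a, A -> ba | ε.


Per alternative of A: FIRST(ba) = {b}; FIRST(ε) = {ε}
FIRST(A) = {b, ε}


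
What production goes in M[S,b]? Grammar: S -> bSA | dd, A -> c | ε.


For [S, b]: 'b' ∈ FIRST(bSA)
Entry: S -> bSA


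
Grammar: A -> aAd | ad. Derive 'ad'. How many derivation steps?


Derivation: A => ad
Steps: 1


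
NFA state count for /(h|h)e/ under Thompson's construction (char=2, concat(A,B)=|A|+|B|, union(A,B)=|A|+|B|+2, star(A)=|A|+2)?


Syntax tree has 3 char leaf(s), 1 union(s), 0 star(s)
chars contribute 3×2 = 6; each union adds +2; each star adds +2
Total: 6 + 2 + 0 = 8 states


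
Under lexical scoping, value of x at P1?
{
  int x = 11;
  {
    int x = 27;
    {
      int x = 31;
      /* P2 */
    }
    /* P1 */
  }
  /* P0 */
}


x declared in the same block as P1
x = 27


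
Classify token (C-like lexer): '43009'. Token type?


Pattern: digits only
Type: INTEGER_LITERAL


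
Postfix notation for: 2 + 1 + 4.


Left to right (same or higher precedence on left)
Postfix: 2 1 + 4 +


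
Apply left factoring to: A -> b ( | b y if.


Common prefix: 'b'
Factored: A -> b A', A' -> ( | y if


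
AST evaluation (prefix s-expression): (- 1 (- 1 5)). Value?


Evaluate inner: (- 1 5) = -4
Evaluate root: (- 1 -4) = 5
Result: 5


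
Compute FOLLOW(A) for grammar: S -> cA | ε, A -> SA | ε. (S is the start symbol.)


$ ∈ FOLLOW(S). For each A -> αBβ: add FIRST(β)\{ε} to FOLLOW(B); if β nullable, add FOLLOW(A).
FOLLOW(A) = {$, c}


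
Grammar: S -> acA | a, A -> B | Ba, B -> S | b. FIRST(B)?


Per alternative of B: FIRST(S) = {a}; FIRST(b) = {b}
FIRST(B) = {a, b}


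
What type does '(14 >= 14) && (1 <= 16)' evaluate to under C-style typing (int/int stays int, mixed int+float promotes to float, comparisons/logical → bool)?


Operand types: bool && bool
Rule: logical operators take bool operands and yield bool
Result type: bool


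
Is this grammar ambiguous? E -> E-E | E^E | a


'a-a^a' has two parse trees (no precedence encoded between - and ^)
Ambiguous


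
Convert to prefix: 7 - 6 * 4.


'*' binds tighter: tree is (- 7 (* 6 4))
Prefix: - 7 * 6 4


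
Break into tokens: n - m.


Scan left to right, longest-match per lexeme
Tokens: ID(n), OP(-), ID(m)


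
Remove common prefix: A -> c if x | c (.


Common prefix: 'c'
Factored: A -> c A', A' -> if x | (


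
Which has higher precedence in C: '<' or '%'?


'%' is multiplicative (level 10); '<' is relational (level 7)
Higher level binds tighter
'%' has higher precedence than '<'


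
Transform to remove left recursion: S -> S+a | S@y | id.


Left-recursive alternatives: S+a, S@y; non-recursive: id
Introduce S': S -> idS', S' -> +aS' | @yS' | ε


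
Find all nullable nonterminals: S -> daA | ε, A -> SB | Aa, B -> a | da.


A nonterminal is nullable iff some alternative derives ε (directly, or every symbol in it is nullable)
Nullable: {S}


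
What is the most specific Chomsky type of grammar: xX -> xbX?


LHS has context (more than one symbol) and |LHS| ≤ |RHS|
Classification: Type 1 (Context-Sensitive)


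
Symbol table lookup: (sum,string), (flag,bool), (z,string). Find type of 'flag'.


Lookup 'flag' → type bool


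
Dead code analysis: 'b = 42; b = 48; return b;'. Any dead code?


first assignment to b is overwritten before any read
Dead: 'b = 42'


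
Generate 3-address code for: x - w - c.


Break into single-operator statements:
t1 = x - w
t2 = t1 - c


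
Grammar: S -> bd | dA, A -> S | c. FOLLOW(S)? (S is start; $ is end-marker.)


$ ∈ FOLLOW(S). For each A -> αBβ: add FIRST(β)\{ε} to FOLLOW(B); if β nullable, add FOLLOW(A).
FOLLOW(S) = {$}


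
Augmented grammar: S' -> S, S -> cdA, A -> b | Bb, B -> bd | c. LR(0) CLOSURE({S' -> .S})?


Start: S' -> .S
For each item with dot before a nonterminal B, add B -> .γ for every B-production
Closure: [S' -> .S, S -> .cdA]


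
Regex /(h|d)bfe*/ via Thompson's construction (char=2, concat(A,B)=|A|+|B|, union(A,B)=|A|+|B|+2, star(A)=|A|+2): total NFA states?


Syntax tree has 5 char leaf(s), 1 union(s), 1 star(s)
chars contribute 5×2 = 10; each union adds +2; each star adds +2
Total: 10 + 2 + 2 = 14 states


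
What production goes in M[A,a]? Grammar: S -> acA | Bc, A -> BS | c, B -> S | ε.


For [A, a]: 'a' ∈ FIRST(BS)
Entry: A -> BS


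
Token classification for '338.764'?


Pattern: digits with a decimal point
Type: FLOAT_LITERAL


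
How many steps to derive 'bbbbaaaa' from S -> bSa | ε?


Derivation: S => bSa => bbSaa => bbbSaaa => bbbbSaaaa => bbbbaaaa
Steps: 5


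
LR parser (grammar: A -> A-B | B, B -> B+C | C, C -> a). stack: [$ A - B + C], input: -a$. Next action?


handle 'B+C' on top
Action: reduce (B -> B+C)


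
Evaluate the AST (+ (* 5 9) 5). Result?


Evaluate inner: (* 5 9) = 45
Evaluate root: (+ 45 5) = 50
Result: 50


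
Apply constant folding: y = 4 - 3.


4 - 3 = 1 at compile time
Optimized: y = 1


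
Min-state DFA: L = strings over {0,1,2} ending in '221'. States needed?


Track the longest suffix of input matching a prefix of '221': 4 classes (prefixes of length 0..3)
Minimal DFA: 4 states


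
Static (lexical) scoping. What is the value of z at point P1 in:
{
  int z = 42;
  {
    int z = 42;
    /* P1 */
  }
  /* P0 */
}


z declared in the same block as P1
z = 42


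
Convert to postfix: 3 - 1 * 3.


* has higher precedence, evaluate 1*3 first
Postfix: 3 1 3 * -


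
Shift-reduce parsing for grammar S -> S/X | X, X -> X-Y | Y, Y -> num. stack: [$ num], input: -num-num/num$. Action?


'num' on top is the handle for Y -> num
Action: reduce (Y -> num)


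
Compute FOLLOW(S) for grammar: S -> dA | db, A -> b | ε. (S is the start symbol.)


$ ∈ FOLLOW(S). For each A -> αBβ: add FIRST(β)\{ε} to FOLLOW(B); if β nullable, add FOLLOW(A).
FOLLOW(S) = {$}


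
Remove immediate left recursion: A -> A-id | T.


Left-recursive alternatives: A-id; non-recursive: T
Introduce A': A -> TA', A' -> -idA' | ε


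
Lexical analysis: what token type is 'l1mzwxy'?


Pattern: letter/underscore followed by alphanumerics, not a keyword
Type: IDENTIFIER


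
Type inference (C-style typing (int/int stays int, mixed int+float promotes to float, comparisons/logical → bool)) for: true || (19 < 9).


Operand types: bool || bool
Rule: logical operators take bool operands and yield bool
Result type: bool


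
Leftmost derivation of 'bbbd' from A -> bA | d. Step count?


Derivation: A => bA => bbA => bbbA => bbbd
Steps: 4


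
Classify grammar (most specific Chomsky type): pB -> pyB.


LHS has context (more than one symbol) and |LHS| ≤ |RHS|
Classification: Type 1 (Context-Sensitive)


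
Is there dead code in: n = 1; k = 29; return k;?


n is assigned but never read
Dead: 'n = 1'


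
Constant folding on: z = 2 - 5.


2 - 5 = -3 at compile time
Optimized: z = -3


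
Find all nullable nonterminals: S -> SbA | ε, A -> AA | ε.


A nonterminal is nullable iff some alternative derives ε (directly, or every symbol in it is nullable)
Nullable: {A, S}


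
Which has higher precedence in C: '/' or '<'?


'/' is multiplicative (level 10); '<' is relational (level 7)
Higher level binds tighter
'/' has higher precedence than '<'


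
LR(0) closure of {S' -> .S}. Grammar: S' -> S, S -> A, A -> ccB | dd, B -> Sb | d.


Start: S' -> .S
For each item with dot before a nonterminal B, add B -> .γ for every B-production
Closure: [S' -> .S, S -> .A, A -> .ccB, A -> .dd]


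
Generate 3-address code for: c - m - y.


Break into single-operator statements:
t1 = c - m
t2 = t1 - y


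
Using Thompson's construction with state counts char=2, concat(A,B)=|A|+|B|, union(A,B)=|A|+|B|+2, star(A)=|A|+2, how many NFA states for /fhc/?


Syntax tree has 3 char leaf(s), 0 union(s), 0 star(s)
chars contribute 3×2 = 6; each union adds +2; each star adds +2
Total: 6 + 0 + 0 = 6 states


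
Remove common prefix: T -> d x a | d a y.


Common prefix: 'd'
Factored: T -> d T', T' -> x a | a y


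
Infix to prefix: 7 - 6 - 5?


left-to-right (same/higher precedence on left): tree is (- (- 7 6) 5)
Prefix: - - 7 6 5


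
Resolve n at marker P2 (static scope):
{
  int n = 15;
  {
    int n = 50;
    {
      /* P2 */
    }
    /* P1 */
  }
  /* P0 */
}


P2's block does not declare n; resolves to the enclosing declaration at depth 1
n = 50


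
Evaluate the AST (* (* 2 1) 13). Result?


Evaluate inner: (* 2 1) = 2
Evaluate root: (* 2 13) = 26
Result: 26


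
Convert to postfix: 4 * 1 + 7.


Left to right (same or higher precedence on left)
Postfix: 4 1 * 7 +


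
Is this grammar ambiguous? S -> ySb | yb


balanced y^n…b^n: each string has a unique parse
Unambiguous


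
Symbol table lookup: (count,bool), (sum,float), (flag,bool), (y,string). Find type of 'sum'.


Lookup 'sum' → type float


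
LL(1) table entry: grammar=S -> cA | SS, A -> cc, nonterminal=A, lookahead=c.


For [A, c]: 'c' ∈ FIRST(cc)
Entry: A -> cc


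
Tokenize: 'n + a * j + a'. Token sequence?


Scan left to right, longest-match per lexeme
Tokens: ID(n), OP(+), ID(a), OP(*), ID(j), OP(+), ID(a)


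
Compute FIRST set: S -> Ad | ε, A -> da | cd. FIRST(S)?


Per alternative of S: FIRST(Ad) = {c, d}; FIRST(ε) = {ε}
FIRST(S) = {c, d, ε}


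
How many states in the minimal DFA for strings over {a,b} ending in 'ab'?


Track the longest suffix of input matching a prefix of 'ab': 3 classes (prefixes of length 0..2)
Minimal DFA: 3 states


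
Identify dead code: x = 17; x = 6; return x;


first assignment to x is overwritten before any read
Dead: 'x = 17'


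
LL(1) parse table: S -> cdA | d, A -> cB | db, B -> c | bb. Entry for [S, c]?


For [S, c]: 'c' ∈ FIRST(cdA)
Entry: S -> cdA


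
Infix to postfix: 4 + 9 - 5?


Left to right (same or higher precedence on left)
Postfix: 4 9 + 5 -


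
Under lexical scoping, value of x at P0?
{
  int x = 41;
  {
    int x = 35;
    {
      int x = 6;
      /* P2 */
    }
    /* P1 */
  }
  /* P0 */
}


x declared in the same block as P0
x = 41


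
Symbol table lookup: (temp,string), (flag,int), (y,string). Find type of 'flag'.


Lookup 'flag' → type int


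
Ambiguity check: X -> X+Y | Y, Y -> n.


precedence layered via separate nonterminal Y: deterministic
Unambiguous


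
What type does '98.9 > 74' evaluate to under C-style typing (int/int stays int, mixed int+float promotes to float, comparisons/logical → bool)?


Operand types: float > int
Rule: comparison yields bool
Result type: bool


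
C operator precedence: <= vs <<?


'<<' is shift (level 8); '<=' is relational (level 7)
Higher level binds tighter
'<<' has higher precedence than '<='


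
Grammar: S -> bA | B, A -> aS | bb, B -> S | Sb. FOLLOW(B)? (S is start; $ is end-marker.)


$ ∈ FOLLOW(S). For each A -> αBβ: add FIRST(β)\{ε} to FOLLOW(B); if β nullable, add FOLLOW(A).
FOLLOW(B) = {$, b}


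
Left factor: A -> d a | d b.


Common prefix: 'd'
Factored: A -> d A', A' -> a | b


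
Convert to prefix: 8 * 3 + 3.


left-to-right (same/higher precedence on left): tree is (+ (* 8 3) 3)
Prefix: + * 8 3 3


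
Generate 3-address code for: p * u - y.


Break into single-operator statements:
t1 = p * u
t2 = t1 - y


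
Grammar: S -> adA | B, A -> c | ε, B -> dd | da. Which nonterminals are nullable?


A nonterminal is nullable iff some alternative derives ε (directly, or every symbol in it is nullable)
Nullable: {A}


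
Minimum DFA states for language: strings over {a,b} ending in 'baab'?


Track the longest suffix of input matching a prefix of 'baab': 5 classes (prefixes of length 0..4)
Minimal DFA: 5 states


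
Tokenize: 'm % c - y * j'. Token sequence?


Scan left to right, longest-match per lexeme
Tokens: ID(m), OP(%), ID(c), OP(-), ID(y), OP(*), ID(j)


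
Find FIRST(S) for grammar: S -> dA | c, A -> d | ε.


Per alternative of S: FIRST(dA) = {d}; FIRST(c) = {c}
FIRST(S) = {c, d}


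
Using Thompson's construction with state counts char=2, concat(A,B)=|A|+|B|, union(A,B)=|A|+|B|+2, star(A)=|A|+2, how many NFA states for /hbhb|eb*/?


Syntax tree has 6 char leaf(s), 1 union(s), 1 star(s)
chars contribute 6×2 = 12; each union adds +2; each star adds +2
Total: 12 + 2 + 2 = 16 states


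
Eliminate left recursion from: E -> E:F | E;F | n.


Left-recursive alternatives: E:F, E;F; non-recursive: n
Introduce E': E -> nE', E' -> :FE' | ;FE' | ε


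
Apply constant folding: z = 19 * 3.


19 * 3 = 57 at compile time
Optimized: z = 57


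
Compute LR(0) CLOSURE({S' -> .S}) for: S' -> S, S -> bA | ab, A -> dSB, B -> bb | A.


Start: S' -> .S
For each item with dot before a nonterminal B, add B -> .γ for every B-production
Closure: [S' -> .S, S -> .bA, S -> .ab]


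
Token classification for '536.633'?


Pattern: digits with a decimal point
Type: FLOAT_LITERAL


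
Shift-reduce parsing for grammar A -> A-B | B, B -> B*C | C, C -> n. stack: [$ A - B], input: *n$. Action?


'*' can extend B; shift to build B -> B*C
Action: shift


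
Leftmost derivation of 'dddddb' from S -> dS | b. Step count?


Derivation: S => dS => ddS => dddS => ddddS => dddddS => dddddb
Steps: 6


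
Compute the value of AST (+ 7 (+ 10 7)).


Evaluate inner: (+ 10 7) = 17
Evaluate root: (+ 7 17) = 24
Result: 24


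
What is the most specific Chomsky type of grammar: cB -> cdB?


LHS has context (more than one symbol) and |LHS| ≤ |RHS|
Classification: Type 1 (Context-Sensitive)


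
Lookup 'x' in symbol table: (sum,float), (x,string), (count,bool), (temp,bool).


Lookup 'x' → type string


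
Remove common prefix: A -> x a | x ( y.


Common prefix: 'x'
Factored: A -> x A', A' -> a | ( y
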